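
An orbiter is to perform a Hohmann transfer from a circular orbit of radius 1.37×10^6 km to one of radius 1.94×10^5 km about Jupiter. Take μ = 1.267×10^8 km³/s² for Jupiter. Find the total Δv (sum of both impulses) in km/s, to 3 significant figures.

The Hohmann ellipse has a_t = (r₁ + r₂)/2 = 7.820×10^5 km.
At r₁ the circular-orbit speed is v₁ = √(μ/r₁) = 9.617 km/s.
On the transfer ellipse at r₁, vis-viva equation gives v_a = √[μ(2/r₁ − 1/a_t)] = 4.790 km/s.
First burn Δv₁ = |v_a − v₁| = 4.827 km/s.
Circular speed at r₂: v₂ = √(μ/r₂) = 25.56 km/s.
Transfer-orbit speed at r₂: v_p = √[μ(2/r₂ − 1/a_t)] = 33.83 km/s.
Second burn Δv₂ = |v₂ − v_p| = 8.270 km/s.
Δv = Δv₁ + Δv₂ = 4.827 + 8.270 = 13.10 km/s.

Δv = 13.1 km/s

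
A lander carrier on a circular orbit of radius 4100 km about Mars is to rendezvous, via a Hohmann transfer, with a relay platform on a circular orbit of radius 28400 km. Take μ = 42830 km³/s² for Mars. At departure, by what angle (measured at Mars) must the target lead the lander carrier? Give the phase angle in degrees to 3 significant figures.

φ = 102°

Transfer-ellipse semi-major axis a_t = (r₁ + r₂)/2 = (4100 + 28400)/2 = 16250 km.
Transfer time t = π√(a_t³/μ) = 31445 s.
Target angular speed ω₂ = √(μ/r₂³) = 4.3241×10^-5 rad/s.
Angle swept by the target during transfer: ω₂·t = 1.3597 rad = 77.91°.
Arrival is 180° from departure on the ellipse, so φ = 180° − 77.91° = 102°.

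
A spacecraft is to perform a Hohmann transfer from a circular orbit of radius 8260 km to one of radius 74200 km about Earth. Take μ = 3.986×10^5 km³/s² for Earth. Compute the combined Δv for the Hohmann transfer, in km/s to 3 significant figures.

Semi-major axis of the transfer orbit: a_t = (8260 + 74200)/2 = 41230 km.
At r₁ the circular-orbit speed is v₁ = √(μ/r₁) = 6.9467 km/s.
Transfer-orbit speed at r₁ (v² = μ(2/r − 1/a)): v_p = √[μ(2/r₁ − 1/a_t)] = 9.3191 km/s.
First burn Δv₁ = |v_p − v₁| = 2.3724 km/s.
At r₂, v₂ = √(μ/r₂) = 2.31775 km/s.
Transfer-orbit speed at r₂: v_a = √[μ(2/r₂ − 1/a_t)] = 1.03741 km/s.
Second burn Δv₂ = |v₂ − v_a| = 1.2803 km/s.
Δv = Δv₁ + Δv₂ = 2.3724 + 1.2803 = 3.653 km/s.

Δv = 3.65 km/s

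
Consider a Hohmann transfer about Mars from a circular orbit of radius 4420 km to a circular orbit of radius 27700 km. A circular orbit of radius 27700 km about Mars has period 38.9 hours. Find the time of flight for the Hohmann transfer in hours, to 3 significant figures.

t = 8.59 hours

From Kepler's third law T² = 4π²r³/μ at r = 27700 km, T = 38.9 hours = 38.9 × 3600 s = 1.4004×10^5 s: μ = 4π²r³/T² = 42785.3 km³/s².
Transfer-ellipse semi-major axis a_t = (r₁ + r₂)/2 = (4420 + 27700)/2 = 16060 km.
By Kepler's third law the transfer-orbit period is T = 2π√(a_t³/μ), so t = T/2 = 30910 s.
Converting: 30910 s ÷ 3600 s/hour = 8.59 hours.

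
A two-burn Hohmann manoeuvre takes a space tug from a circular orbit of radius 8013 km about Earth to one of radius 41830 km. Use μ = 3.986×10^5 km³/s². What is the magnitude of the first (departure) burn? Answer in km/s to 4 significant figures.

Δv₁ = 2.085 km/s

Transfer-ellipse semi-major axis a_t = (r₁ + r₂)/2 = (8013 + 41830)/2 = 24921.5 km.
On the circular orbit at r = 8013 km, v_c = √(μ/r) = 7.053 km/s.
Vis-viva on the transfer ellipse at r = 8013 km gives v_t = √[μ(2/r − 1/a_t)] = 9.138 km/s.
Δv₁ = |v_t − v_c| = |9.138 − 7.053| = 2.085 km/s.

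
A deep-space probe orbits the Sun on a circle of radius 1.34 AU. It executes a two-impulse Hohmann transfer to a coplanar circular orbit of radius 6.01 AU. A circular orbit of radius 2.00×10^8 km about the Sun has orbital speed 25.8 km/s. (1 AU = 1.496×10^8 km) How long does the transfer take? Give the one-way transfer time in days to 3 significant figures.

t = 1280 days

From the circular-orbit relation v² = μ/r at r = 2.00×10^8 km: μ = v²r = (25.8)² × 2.00×10^8 = 1.33128×10^11 km³/s².
In km: r₁ = 1.34 × 1.496×10^8 = 2.00464×10^8 km; r₂ = 6.01 × 1.496×10^8 = 8.99096×10^8 km.
Semi-major axis of the transfer orbit: a_t = (2.00464×10^8 + 8.99096×10^8)/2 = 5.4978×10^8 km.
Half the transfer-orbit period gives t = π√(a_t³/μ) = 1.110×10^8 s.
Converting: 1.110×10^8 s ÷ 86400 s/day = 1280 days.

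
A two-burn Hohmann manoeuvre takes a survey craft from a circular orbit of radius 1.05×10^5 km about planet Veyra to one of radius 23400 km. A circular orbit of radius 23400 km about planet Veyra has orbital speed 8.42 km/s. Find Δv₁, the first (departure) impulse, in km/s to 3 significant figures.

Δv₁ = 1.58 km/s

From the circular-orbit relation v² = μ/r at r = 23400 km: μ = v²r = (8.42)² × 23400 = 1.65898×10^6 km³/s².
Semi-major axis of the transfer orbit: a_t = (1.050×10^5 + 23400)/2 = 64200 km.
Circular speed at r = 1.050×10^5 km: v_c = √(μ/r) = 3.975 km/s.
Transfer-orbit speed at the same r (vis-viva, a = a_t): v_t = √[μ(2/r − 1/a_t)] = 2.400 km/s.
Δv₁ = |v_t − v_c| = |2.400 − 3.975| = 1.575 km/s.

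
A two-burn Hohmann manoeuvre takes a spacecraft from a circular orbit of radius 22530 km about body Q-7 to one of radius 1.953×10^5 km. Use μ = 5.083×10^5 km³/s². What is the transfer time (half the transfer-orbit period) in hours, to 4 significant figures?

t = 44.00 hours

The Hohmann ellipse has a_t = (r₁ + r₂)/2 = 1.08915×10^5 km.
Half the transfer-orbit period gives t = π√(a_t³/μ) = 1.584×10^5 s.
Converting: 1.584×10^5 s ÷ 3600 s/hour = 44.00 hours.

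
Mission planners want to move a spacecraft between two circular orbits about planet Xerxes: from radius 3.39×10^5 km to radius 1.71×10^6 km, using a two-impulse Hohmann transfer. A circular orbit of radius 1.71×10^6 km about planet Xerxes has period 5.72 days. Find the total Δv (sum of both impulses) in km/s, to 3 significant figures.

From Kepler's third law T² = 4π²r³/μ at r = 1.71×10^6 km, T = 5.72 days = 5.72 × 86400 s = 4.94208×10^5 s: μ = 4π²r³/T² = 8.08218×10^8 km³/s².
Semi-major axis of the transfer orbit: a_t = (3.390×10^5 + 1.710×10^6)/2 = 1.0245×10^6 km.
Circular speed at r₁: v₁ = √(μ/r₁) = √(8.08218×10^8/3.390×10^5) = 48.827 km/s.
Transfer-orbit speed at r₁ (vis-viva equation): v_p = √[μ(2/r₁ − 1/a_t)] = 63.082 km/s.
First burn Δv₁ = |v_p − v₁| = 14.255 km/s.
At r₂, v₂ = √(μ/r₂) = 21.74033 km/s.
Transfer-orbit speed at r₂: v_a = √[μ(2/r₂ − 1/a_t)] = 12.50576 km/s.
Second burn Δv₂ = |v₂ − v_a| = 9.2346 km/s.
Δv = Δv₁ + Δv₂ = 14.255 + 9.2346 = 23.49 km/s.

Δv = 23.5 km/s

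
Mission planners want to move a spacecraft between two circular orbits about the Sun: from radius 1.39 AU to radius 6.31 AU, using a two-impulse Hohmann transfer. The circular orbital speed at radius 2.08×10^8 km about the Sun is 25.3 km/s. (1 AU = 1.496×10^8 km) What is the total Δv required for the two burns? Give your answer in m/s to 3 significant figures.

Δv = 11800 m/s

From the circular-orbit relation v² = μ/r at r = 2.08×10^8 km: μ = v²r = (25.3)² × 2.08×10^8 = 1.33139×10^11 km³/s².
In km: r₁ = 1.39 × 1.496×10^8 = 2.07944×10^8 km; r₂ = 6.31 × 1.496×10^8 = 9.43976×10^8 km.
Semi-major axis of the transfer orbit: a_t = (2.07944×10^8 + 9.43976×10^8)/2 = 5.7596×10^8 km.
Circular speed at r₁: v₁ = √(μ/r₁) = √(1.33139×10^11/2.07944×10^8) = 25.30 km/s.
On the transfer ellipse at r₁, vis-viva equation gives v_p = √[μ(2/r₁ − 1/a_t)] = 32.39 km/s.
First burn Δv₁ = |v_p − v₁| = 7.090 km/s.
Circular speed at r₂: v₂ = √(μ/r₂) = 11.876 km/s.
Transfer-orbit speed at r₂: v_a = √[μ(2/r₂ − 1/a_t)] = 7.1359 km/s.
Second burn Δv₂ = |v₂ − v_a| = 4.740 km/s.
Δv = Δv₁ + Δv₂ = 7.090 + 4.740 = 11.83 km/s.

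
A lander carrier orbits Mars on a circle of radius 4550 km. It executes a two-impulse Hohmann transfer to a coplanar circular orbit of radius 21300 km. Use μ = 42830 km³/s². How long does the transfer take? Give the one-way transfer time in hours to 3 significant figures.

Semi-major axis of the transfer orbit: a_t = (4550 + 21300)/2 = 12925 km.
By Kepler's third law the transfer-orbit period is T = 2π√(a_t³/μ), so t = T/2 = 22310 s.
Converting: 22310 s ÷ 3600 s/hour = 6.20 hours.

t = 6.20 hours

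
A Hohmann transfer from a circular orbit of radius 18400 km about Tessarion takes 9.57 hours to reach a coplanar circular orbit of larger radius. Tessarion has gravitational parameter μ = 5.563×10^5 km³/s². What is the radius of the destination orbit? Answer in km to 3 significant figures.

Transfer time t = 9.57 hours = 34452 s, and t = π√(a_t³/μ).
So a_t = (μ t²/π²)^(1/3) = (5.563×10^5 × (34452)² / π²)^(1/3) = 40596 km.
Since a_t = (r₁ + r₂)/2, r₂ = 2a_t − r₁ = 2×40596 − 18400 = 62792 km.

r₂ = 62800 km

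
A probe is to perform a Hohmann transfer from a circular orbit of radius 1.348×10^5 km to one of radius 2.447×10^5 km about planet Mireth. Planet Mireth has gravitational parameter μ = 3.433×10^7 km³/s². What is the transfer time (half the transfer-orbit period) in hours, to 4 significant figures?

t = 12.31 hours

Transfer-ellipse semi-major axis a_t = (r₁ + r₂)/2 = (1.348×10^5 + 2.447×10^5)/2 = 1.8975×10^5 km.
Transfer time t = π√(a_t³/μ) = π√((1.8975×10^5)³ / 3.433×10^7) = 44320 s.
Converting: 44320 s ÷ 3600 s/hour = 12.31 hours.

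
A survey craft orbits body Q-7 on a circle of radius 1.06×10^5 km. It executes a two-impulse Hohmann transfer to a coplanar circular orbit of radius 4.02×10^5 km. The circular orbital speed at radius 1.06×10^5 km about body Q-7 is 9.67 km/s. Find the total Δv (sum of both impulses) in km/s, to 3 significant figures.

From the circular-orbit relation v² = μ/r at r = 1.06×10^5 km: μ = v²r = (9.67)² × 1.06×10^5 = 9.91194×10^6 km³/s².
Transfer-ellipse semi-major axis a_t = (r₁ + r₂)/2 = (1.060×10^5 + 4.020×10^5)/2 = 2.540×10^5 km.
At r₁ the circular-orbit speed is v₁ = √(μ/r₁) = 9.6700 km/s.
On the transfer ellipse at r₁, vis-viva gives v_p = √[μ(2/r₁ − 1/a_t)] = 12.165 km/s.
First burn Δv₁ = |v_p − v₁| = 2.495 km/s.
At r₂, v₂ = √(μ/r₂) = 4.966 km/s.
Transfer-orbit speed at r₂: v_a = √[μ(2/r₂ − 1/a_t)] = 3.208 km/s.
Second burn Δv₂ = |v₂ − v_a| = 1.758 km/s.
Δv = Δv₁ + Δv₂ = 2.495 + 1.758 = 4.253 km/s.

Δv = 4.25 km/s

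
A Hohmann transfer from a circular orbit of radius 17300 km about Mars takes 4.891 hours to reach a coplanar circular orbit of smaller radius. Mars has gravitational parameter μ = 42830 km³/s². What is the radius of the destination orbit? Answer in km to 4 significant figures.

Transfer time t = 4.891 hours = 17607.6 s, and t = π√(a_t³/μ).
So a_t = (μ t²/π²)^(1/3) = (42830 × (17607.6)² / π²)^(1/3) = 11039.5 km.
Since a_t = (r₁ + r₂)/2, r₂ = 2a_t − r₁ = 2×11039.5 − 17300 = 4779 km.

r₂ = 4779 km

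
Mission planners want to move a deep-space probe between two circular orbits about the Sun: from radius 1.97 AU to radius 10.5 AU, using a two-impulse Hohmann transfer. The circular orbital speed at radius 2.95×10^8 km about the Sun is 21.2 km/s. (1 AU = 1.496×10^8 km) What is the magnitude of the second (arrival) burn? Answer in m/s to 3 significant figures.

From the circular-orbit relation v² = μ/r at r = 2.95×10^8 km: μ = v²r = (21.2)² × 2.95×10^8 = 1.32585×10^11 km³/s².
In km: r₁ = 1.97 × 1.496×10^8 = 2.94712×10^8 km; r₂ = 10.5 × 1.496×10^8 = 1.5708×10^9 km.
Semi-major axis of the transfer orbit: a_t = (2.94712×10^8 + 1.5708×10^9)/2 = 9.32756×10^8 km.
Circular speed at r = 1.5708×10^9 km: v_c = √(μ/r) = 9.187 km/s.
Vis-viva on the transfer ellipse at r = 1.5708×10^9 km gives v_t = √[μ(2/r − 1/a_t)] = 5.164 km/s.
Δv₂ = |v_t − v_c| = |5.164 − 9.187| = 4.023 km/s.

Δv₂ = 4020 m/s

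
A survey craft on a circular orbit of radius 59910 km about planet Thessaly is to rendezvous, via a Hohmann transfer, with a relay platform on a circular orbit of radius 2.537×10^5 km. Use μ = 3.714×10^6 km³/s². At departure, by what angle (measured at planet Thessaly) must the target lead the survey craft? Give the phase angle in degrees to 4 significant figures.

Transfer-ellipse semi-major axis a_t = (r₁ + r₂)/2 = (59910 + 2.537×10^5)/2 = 1.56805×10^5 km.
Transfer time t = π√(a_t³/μ) = 1.0122×10^5 s.
Target angular speed ω₂ = √(μ/r₂³) = 1.5081×10^-5 rad/s.
Angle swept by the target during transfer: ω₂·t = 1.5265 rad = 87.46°.
Arrival is 180° from departure on the ellipse, so φ = 180° − 87.46° = 92.54°.

φ = 92.54°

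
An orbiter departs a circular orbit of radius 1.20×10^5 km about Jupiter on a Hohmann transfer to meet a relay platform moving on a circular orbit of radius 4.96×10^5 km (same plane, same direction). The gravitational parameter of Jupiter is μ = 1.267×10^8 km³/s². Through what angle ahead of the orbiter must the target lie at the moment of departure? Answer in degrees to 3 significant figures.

Semi-major axis of the transfer orbit: a_t = (1.200×10^5 + 4.960×10^5)/2 = 3.080×10^5 km.
The half-period of the transfer ellipse is t = π√(a_t³/μ) = 47708 s.
The target's mean motion on its circular orbit is ω₂ = √(μ/r₂³) = 3.2223×10^-5 rad/s.
Angle swept by the target during transfer: ω₂·t = 1.5373 rad = 88.08°.
The orbiter traverses 180° on the transfer ellipse, so the target must lead by 180° − 88.08° = 91.9°.

φ = 91.9°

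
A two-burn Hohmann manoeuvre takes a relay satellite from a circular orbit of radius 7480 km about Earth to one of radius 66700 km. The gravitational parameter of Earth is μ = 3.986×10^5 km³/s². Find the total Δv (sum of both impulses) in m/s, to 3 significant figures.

Δv = 3840 m/s

The Hohmann ellipse has a_t = (r₁ + r₂)/2 = 37090 km.
At r₁ the circular-orbit speed is v₁ = √(μ/r₁) = 7.300 km/s.
On the transfer ellipse at r₁, vis-viva gives v_p = √[μ(2/r₁ − 1/a_t)] = 9.789 km/s.
First burn Δv₁ = |v_p − v₁| = 2.489 km/s.
Circular speed at r₂: v₂ = √(μ/r₂) = 2.445 km/s.
Transfer-orbit speed at r₂: v_a = √[μ(2/r₂ − 1/a_t)] = 1.098 km/s.
Second burn Δv₂ = |v₂ − v_a| = 1.347 km/s.
Δv = Δv₁ + Δv₂ = 2.489 + 1.347 = 3.836 km/s.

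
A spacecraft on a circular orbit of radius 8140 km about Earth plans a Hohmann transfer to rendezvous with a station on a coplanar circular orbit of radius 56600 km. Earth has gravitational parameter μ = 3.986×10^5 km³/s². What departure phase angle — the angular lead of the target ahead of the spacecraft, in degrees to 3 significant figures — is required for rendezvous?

Semi-major axis of the transfer orbit: a_t = (8140 + 56600)/2 = 32370 km.
The half-period of the transfer ellipse is t = π√(a_t³/μ) = 28979.8 s.
The target's mean motion on its circular orbit is ω₂ = √(μ/r₂³) = 4.68861×10^-5 rad/s.
Angle swept by the target during transfer: ω₂·t = 1.3587 rad = 77.85°.
Arrival is 180° from departure on the ellipse, so φ = 180° − 77.85° = 102°.

φ = 102°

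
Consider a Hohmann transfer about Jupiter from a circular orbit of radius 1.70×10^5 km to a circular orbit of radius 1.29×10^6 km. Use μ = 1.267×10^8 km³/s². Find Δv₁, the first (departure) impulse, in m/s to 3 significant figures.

Semi-major axis of the transfer orbit: a_t = (1.700×10^5 + 1.290×10^6)/2 = 7.300×10^5 km.
Circular speed at r = 1.700×10^5 km: v_c = √(μ/r) = 27.300 km/s.
Vis-viva on the transfer ellipse at r = 1.700×10^5 km gives v_t = √[μ(2/r − 1/a_t)] = 36.291 km/s.
Δv₁ = |v_t − v_c| = |36.291 − 27.300| = 8.991 km/s.

Δv₁ = 8990 m/s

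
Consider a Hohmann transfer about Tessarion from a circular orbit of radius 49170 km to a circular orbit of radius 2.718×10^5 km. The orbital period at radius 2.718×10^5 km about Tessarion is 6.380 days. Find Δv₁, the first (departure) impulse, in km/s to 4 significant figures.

Δv₁ = 2.195 km/s

From Kepler's third law T² = 4π²r³/μ at r = 2.718×10^5 km, T = 6.380 days = 6.380 × 86400 s = 5.51232×10^5 s: μ = 4π²r³/T² = 2.60879×10^6 km³/s².
The Hohmann ellipse has a_t = (r₁ + r₂)/2 = 1.60485×10^5 km.
Circular speed at r = 49170 km: v_c = √(μ/r) = 7.284 km/s.
Vis-viva on the transfer ellipse at r = 49170 km gives v_t = √[μ(2/r − 1/a_t)] = 9.479 km/s.
Δv₁ = |v_t − v_c| = |9.479 − 7.284| = 2.195 km/s.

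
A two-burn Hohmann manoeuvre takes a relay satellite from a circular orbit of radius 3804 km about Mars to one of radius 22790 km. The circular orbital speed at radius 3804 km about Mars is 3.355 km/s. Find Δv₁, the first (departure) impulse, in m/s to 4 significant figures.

Δv₁ = 1037 m/s

From the circular-orbit relation v² = μ/r at r = 3804 km: μ = v²r = (3.355)² × 3804 = 42817.9 km³/s².
The Hohmann ellipse has a_t = (r₁ + r₂)/2 = 13297 km.
Circular speed at r = 3804 km: v_c = √(μ/r) = 3.355 km/s.
Vis-viva on the transfer ellipse at r = 3804 km gives v_t = √[μ(2/r − 1/a_t)] = 4.392 km/s.
Δv₁ = |v_t − v_c| = |4.392 − 3.355| = 1.037 km/s.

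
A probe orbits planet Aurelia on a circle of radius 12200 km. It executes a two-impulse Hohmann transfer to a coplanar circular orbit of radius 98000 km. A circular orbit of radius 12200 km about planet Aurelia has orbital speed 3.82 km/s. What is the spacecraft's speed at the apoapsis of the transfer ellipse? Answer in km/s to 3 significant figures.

From the circular-orbit relation v² = μ/r at r = 12200 km: μ = v²r = (3.82)² × 12200 = 1.78027×10^5 km³/s².
Transfer-ellipse semi-major axis a_t = (r₁ + r₂)/2 = (12200 + 98000)/2 = 55100 km.
The apoapsis of the transfer ellipse is at r = 98000 km.
Vis-viva: v = √[μ(2/r − 1/a_t)] = √[1.78027×10^5 × (2/98000 − 1/55100)] = 0.6342 km/s.

v = 0.634 km/s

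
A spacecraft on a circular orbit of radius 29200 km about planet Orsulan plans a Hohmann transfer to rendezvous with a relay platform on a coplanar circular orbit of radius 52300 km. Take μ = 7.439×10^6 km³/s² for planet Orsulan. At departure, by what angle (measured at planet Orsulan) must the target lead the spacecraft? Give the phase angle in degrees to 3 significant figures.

φ = 56.2°

The Hohmann ellipse has a_t = (r₁ + r₂)/2 = 40750 km.
The half-period of the transfer ellipse is t = π√(a_t³/μ) = 9475.1 s.
Target angular speed ω₂ = √(μ/r₂³) = 2.2804×10^-4 rad/s.
Angle swept by the target during transfer: ω₂·t = 2.161 rad = 123.8°.
Arrival is 180° from departure on the ellipse, so φ = 180° − 123.8° = 56.2°.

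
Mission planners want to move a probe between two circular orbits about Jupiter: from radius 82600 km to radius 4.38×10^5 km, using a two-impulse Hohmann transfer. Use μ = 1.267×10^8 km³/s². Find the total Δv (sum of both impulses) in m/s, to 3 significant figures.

Semi-major axis of the transfer orbit: a_t = (82600 + 4.380×10^5)/2 = 2.603×10^5 km.
Circular speed at r₁: v₁ = √(μ/r₁) = √(1.267×10^8/82600) = 39.165 km/s.
On the transfer ellipse at r₁, vis-viva equation gives v_p = √[μ(2/r₁ − 1/a_t)] = 50.804 km/s.
First burn Δv₁ = |v_p − v₁| = 11.64 km/s.
At r₂, v₂ = √(μ/r₂) = 17.008 km/s.
Transfer-orbit speed at r₂: v_a = √[μ(2/r₂ − 1/a_t)] = 9.5809 km/s.
Second burn Δv₂ = |v₂ − v_a| = 7.427 km/s.
Δv = Δv₁ + Δv₂ = 11.64 + 7.427 = 19.07 km/s.

Δv = 19100 m/s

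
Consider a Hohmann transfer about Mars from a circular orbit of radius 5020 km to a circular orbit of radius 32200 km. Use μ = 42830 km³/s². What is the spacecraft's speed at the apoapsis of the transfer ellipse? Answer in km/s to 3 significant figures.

Transfer-ellipse semi-major axis a_t = (r₁ + r₂)/2 = (5020 + 32200)/2 = 18610 km.
At apoapsis, r = 32200 km.
Applying v² = μ(2/r − 1/a_t): v = 0.5990 km/s.

v = 0.599 km/s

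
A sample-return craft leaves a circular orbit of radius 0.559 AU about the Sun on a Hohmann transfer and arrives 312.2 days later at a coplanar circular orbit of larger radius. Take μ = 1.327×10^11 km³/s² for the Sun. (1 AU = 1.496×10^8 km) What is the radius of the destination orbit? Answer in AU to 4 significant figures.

r₂ = 2.300 AU

In km: r₁ = 0.559 × 1.496×10^8 = 8.36264×10^7 km.
Transfer time t = 312.2 days = 2.697408×10^7 s, and t = π√(a_t³/μ).
So a_t = (μ t²/π²)^(1/3) = (1.327×10^11 × (2.697408×10^7)² / π²)^(1/3) = 2.1387×10^8 km.
Since a_t = (r₁ + r₂)/2, r₂ = 2a_t − r₁ = 2×2.1387×10^8 − 8.36264×10^7 = 3.441136×10^8 km.
In AU: r₂ = 3.441136×10^8 / 1.496×10^8 = 2.300 AU.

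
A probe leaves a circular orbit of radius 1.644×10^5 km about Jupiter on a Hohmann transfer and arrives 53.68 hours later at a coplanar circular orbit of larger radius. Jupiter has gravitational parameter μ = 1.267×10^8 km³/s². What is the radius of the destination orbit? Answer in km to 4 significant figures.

r₂ = 1.401×10^6 km

Transfer time t = 53.68 hours = 1.93248×10^5 s, and t = π√(a_t³/μ).
So a_t = (μ t²/π²)^(1/3) = (1.267×10^8 × (1.93248×10^5)² / π²)^(1/3) = 7.8265×10^5 km.
Since a_t = (r₁ + r₂)/2, r₂ = 2a_t − r₁ = 2×7.8265×10^5 − 1.644×10^5 = 1.4009×10^6 km.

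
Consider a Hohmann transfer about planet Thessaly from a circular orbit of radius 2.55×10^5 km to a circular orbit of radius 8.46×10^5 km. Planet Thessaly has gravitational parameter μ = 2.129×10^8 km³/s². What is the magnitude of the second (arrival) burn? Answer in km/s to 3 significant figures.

Semi-major axis of the transfer orbit: a_t = (2.550×10^5 + 8.460×10^5)/2 = 5.505×10^5 km.
On the circular orbit at r = 8.460×10^5 km, v_c = √(μ/r) = 15.864 km/s.
Transfer-orbit speed at the same r (vis-viva, a = a_t): v_t = √[μ(2/r − 1/a_t)] = 10.797 km/s.
Δv₂ = |v_t − v_c| = |10.797 − 15.864| = 5.067 km/s.

Δv₂ = 5.07 km/s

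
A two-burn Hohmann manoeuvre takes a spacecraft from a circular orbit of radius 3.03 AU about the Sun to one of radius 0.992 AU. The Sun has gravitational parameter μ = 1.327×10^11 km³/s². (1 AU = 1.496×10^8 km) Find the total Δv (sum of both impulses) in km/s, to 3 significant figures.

Δv = 11.9 km/s

In km: r₁ = 3.03 × 1.496×10^8 = 4.53288×10^8 km; r₂ = 0.992 × 1.496×10^8 = 1.484032×10^8 km.
Transfer-ellipse semi-major axis a_t = (r₁ + r₂)/2 = (4.53288×10^8 + 1.484032×10^8)/2 = 3.008456×10^8 km.
Circular speed at r₁: v₁ = √(μ/r₁) = √(1.327×10^11/4.53288×10^8) = 17.10993 km/s.
Transfer-orbit speed at r₁ (vis-viva): v_a = √[μ(2/r₁ − 1/a_t)] = 12.01706 km/s.
First burn Δv₁ = |v_a − v₁| = 5.0929 km/s.
Circular speed at r₂: v₂ = √(μ/r₂) = 29.9029 km/s.
Transfer-orbit speed at r₂: v_p = √[μ(2/r₂ − 1/a_t)] = 36.7053 km/s.
Second burn Δv₂ = |v₂ − v_p| = 6.8024 km/s.
Total Δv = Δv₁ + Δv₂ = 11.90 km/s.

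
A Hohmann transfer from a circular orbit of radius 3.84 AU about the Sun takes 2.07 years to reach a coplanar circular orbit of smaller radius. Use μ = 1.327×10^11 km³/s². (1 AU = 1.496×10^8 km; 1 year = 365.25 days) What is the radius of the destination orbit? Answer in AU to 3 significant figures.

r₂ = 1.32 AU

In km: r₁ = 3.84 × 1.496×10^8 = 5.74464×10^8 km.
Transfer time t = 2.07 years × 365.25 × 86400 s = 6.5324232×10^7 s, and t = π√(a_t³/μ).
So a_t = (μ t²/π²)^(1/3) = (1.327×10^11 × (6.5324232×10^7)² / π²)^(1/3) = 3.8569×10^8 km.
Since a_t = (r₁ + r₂)/2, r₂ = 2a_t − r₁ = 2×3.8569×10^8 − 5.74464×10^8 = 1.96916×10^8 km.
In AU: r₂ = 1.96916×10^8 / 1.496×10^8 = 1.32 AU.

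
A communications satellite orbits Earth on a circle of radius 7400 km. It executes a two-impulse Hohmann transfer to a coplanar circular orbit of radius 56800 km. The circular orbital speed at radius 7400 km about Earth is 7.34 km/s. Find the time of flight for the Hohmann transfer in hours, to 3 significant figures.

From the circular-orbit relation v² = μ/r at r = 7400 km: μ = v²r = (7.34)² × 7400 = 3.98679×10^5 km³/s².
Semi-major axis of the transfer orbit: a_t = (7400 + 56800)/2 = 32100 km.
Half the transfer-orbit period gives t = π√(a_t³/μ) = 28620 s.
Converting: 28620 s ÷ 3600 s/hour = 7.95 hours.

t = 7.95 hours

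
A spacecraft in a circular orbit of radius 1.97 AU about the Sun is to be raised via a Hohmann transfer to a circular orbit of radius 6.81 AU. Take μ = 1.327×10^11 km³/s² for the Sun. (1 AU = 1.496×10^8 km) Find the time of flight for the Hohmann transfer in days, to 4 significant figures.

t = 1680 days

In km: r₁ = 1.97 × 1.496×10^8 = 2.94712×10^8 km; r₂ = 6.81 × 1.496×10^8 = 1.018776×10^9 km.
Semi-major axis of the transfer orbit: a_t = (2.94712×10^8 + 1.018776×10^9)/2 = 6.56744×10^8 km.
Half the transfer-orbit period gives t = π√(a_t³/μ) = 1.4515×10^8 s.
Converting: 1.4515×10^8 s ÷ 86400 s/day = 1680 days.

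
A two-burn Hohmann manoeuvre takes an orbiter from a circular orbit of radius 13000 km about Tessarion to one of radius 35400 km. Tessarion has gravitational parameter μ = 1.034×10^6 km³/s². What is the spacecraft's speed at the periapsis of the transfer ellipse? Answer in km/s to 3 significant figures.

Transfer-ellipse semi-major axis a_t = (r₁ + r₂)/2 = (13000 + 35400)/2 = 24200 km.
At periapsis, r = 13000 km.
From the vis-viva equation, v = √[μ(2/r − 1/a_t)] = 10.79 km/s.

v = 10.8 km/s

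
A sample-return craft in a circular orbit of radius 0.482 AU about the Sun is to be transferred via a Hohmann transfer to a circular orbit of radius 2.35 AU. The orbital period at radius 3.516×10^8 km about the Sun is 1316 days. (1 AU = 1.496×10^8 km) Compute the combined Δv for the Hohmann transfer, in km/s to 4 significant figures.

Δv = 20.46 km/s

From Kepler's third law T² = 4π²r³/μ at r = 3.516×10^8 km, T = 1316 days = 1316 × 86400 s = 1.137024×10^8 s: μ = 4π²r³/T² = 1.32729×10^11 km³/s².
In km: r₁ = 0.482 × 1.496×10^8 = 7.21072×10^7 km; r₂ = 2.35 × 1.496×10^8 = 3.5156×10^8 km.
Semi-major axis of the transfer orbit: a_t = (7.21072×10^7 + 3.5156×10^8)/2 = 2.118336×10^8 km.
At r₁ the circular-orbit speed is v₁ = √(μ/r₁) = 42.90 km/s.
Transfer-orbit speed at r₁ (v² = μ(2/r − 1/a)): v_p = √[μ(2/r₁ − 1/a_t)] = 55.27 km/s.
First burn Δv₁ = |v_p − v₁| = 12.37 km/s.
Circular speed at r₂: v₂ = √(μ/r₂) = 19.430 km/s.
Transfer-orbit speed at r₂: v_a = √[μ(2/r₂ − 1/a_t)] = 11.336 km/s.
Second burn Δv₂ = |v₂ − v_a| = 8.094 km/s.
Δv = Δv₁ + Δv₂ = 12.37 + 8.094 = 20.46 km/s.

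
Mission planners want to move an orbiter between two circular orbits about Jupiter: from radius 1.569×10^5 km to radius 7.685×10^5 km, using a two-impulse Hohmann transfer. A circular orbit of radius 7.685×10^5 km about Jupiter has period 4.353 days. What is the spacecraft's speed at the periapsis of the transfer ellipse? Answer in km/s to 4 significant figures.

From Kepler's third law T² = 4π²r³/μ at r = 7.685×10^5 km, T = 4.353 days = 4.353 × 86400 s = 3.760992×10^5 s: μ = 4π²r³/T² = 1.26674×10^8 km³/s².
Transfer-ellipse semi-major axis a_t = (r₁ + r₂)/2 = (1.569×10^5 + 7.685×10^5)/2 = 4.627×10^5 km.
The periapsis of the transfer ellipse is at r = 1.569×10^5 km.
Vis-viva: v = √[μ(2/r − 1/a_t)] = √[1.26674×10^8 × (2/1.569×10^5 − 1/4.627×10^5)] = 36.62 km/s.

v = 36.62 km/s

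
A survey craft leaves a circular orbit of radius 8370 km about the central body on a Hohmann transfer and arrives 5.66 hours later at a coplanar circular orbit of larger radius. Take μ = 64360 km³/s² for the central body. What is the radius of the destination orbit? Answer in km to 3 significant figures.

r₂ = 19500 km

Transfer time t = 5.66 hours = 20376 s, and t = π√(a_t³/μ).
So a_t = (μ t²/π²)^(1/3) = (64360 × (20376)² / π²)^(1/3) = 13937 km.
Since a_t = (r₁ + r₂)/2, r₂ = 2a_t − r₁ = 2×13937 − 8370 = 19504 km.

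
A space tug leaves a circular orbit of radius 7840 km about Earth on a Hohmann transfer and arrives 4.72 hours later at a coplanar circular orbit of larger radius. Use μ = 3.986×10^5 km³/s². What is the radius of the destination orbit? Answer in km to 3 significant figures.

Transfer time t = 4.72 hours = 16992 s, and t = π√(a_t³/μ).
So a_t = (μ t²/π²)^(1/3) = (3.986×10^5 × (16992)² / π²)^(1/3) = 22676 km.
Since a_t = (r₁ + r₂)/2, r₂ = 2a_t − r₁ = 2×22676 − 7840 = 37512 km.

r₂ = 37500 km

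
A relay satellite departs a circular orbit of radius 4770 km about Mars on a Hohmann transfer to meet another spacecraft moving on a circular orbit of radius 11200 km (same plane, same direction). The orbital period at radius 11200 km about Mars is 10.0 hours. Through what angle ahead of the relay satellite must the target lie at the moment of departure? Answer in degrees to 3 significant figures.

φ = 71.6°

From Kepler's third law T² = 4π²r³/μ at r = 11200 km, T = 10.0 hours = 10.0 × 3600 s = 36000 s: μ = 4π²r³/T² = 42796.6 km³/s².
Semi-major axis of the transfer orbit: a_t = (4770 + 11200)/2 = 7985 km.
Transfer time t = π√(a_t³/μ) = 10836 s.
Target angular speed ω₂ = √(μ/r₂³) = 1.7453×10^-4 rad/s.
Angle swept by the target during transfer: ω₂·t = 1.8912 rad = 108.4°.
Arrival is 180° from departure on the ellipse, so φ = 180° − 108.4° = 71.6°.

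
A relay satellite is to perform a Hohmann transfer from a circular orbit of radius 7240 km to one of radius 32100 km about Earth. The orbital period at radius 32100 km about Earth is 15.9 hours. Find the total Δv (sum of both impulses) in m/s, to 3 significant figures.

Δv = 3440 m/s

From Kepler's third law T² = 4π²r³/μ at r = 32100 km, T = 15.9 hours = 15.9 × 3600 s = 57240 s: μ = 4π²r³/T² = 3.98543×10^5 km³/s².
Semi-major axis of the transfer orbit: a_t = (7240 + 32100)/2 = 19670 km.
Circular speed at r₁: v₁ = √(μ/r₁) = √(3.98543×10^5/7240) = 7.419 km/s.
On the transfer ellipse at r₁, vis-viva gives v_p = √[μ(2/r₁ − 1/a_t)] = 9.478 km/s.
First burn Δv₁ = |v_p − v₁| = 2.059 km/s.
Circular speed at r₂: v₂ = √(μ/r₂) = 3.524 km/s.
Transfer-orbit speed at r₂: v_a = √[μ(2/r₂ − 1/a_t)] = 2.138 km/s.
Second burn Δv₂ = |v₂ − v_a| = 1.386 km/s.
Total Δv = Δv₁ + Δv₂ = 3.445 km/s.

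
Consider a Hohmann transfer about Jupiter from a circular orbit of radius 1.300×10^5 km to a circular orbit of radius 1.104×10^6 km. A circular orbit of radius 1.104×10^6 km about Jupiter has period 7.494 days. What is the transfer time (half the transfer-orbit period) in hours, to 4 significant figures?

From Kepler's third law T² = 4π²r³/μ at r = 1.104×10^6 km, T = 7.494 days = 7.494 × 86400 s = 6.474816×10^5 s: μ = 4π²r³/T² = 1.26710×10^8 km³/s².
Transfer-ellipse semi-major axis a_t = (r₁ + r₂)/2 = (1.300×10^5 + 1.104×10^6)/2 = 6.170×10^5 km.
Half the transfer-orbit period gives t = π√(a_t³/μ) = 1.3526×10^5 s.
Converting: 1.3526×10^5 s ÷ 3600 s/hour = 37.57 hours.

t = 37.57 hours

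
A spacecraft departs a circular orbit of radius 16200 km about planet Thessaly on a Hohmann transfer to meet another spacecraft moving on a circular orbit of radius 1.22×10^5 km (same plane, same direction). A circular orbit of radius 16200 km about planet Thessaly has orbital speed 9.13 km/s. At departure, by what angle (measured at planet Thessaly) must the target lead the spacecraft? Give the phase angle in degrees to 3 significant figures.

From the circular-orbit relation v² = μ/r at r = 16200 km: μ = v²r = (9.13)² × 16200 = 1.35038×10^6 km³/s².
Semi-major axis of the transfer orbit: a_t = (16200 + 1.220×10^5)/2 = 69100 km.
Transfer time t = π√(a_t³/μ) = 49106.5 s.
Target angular speed ω₂ = √(μ/r₂³) = 2.72702×10^-5 rad/s.
Angle swept by the target during transfer: ω₂·t = 1.33914 rad = 76.73°.
The spacecraft traverses 180° on the transfer ellipse, so the target must lead by 180° − 76.73° = 103°.

φ = 103°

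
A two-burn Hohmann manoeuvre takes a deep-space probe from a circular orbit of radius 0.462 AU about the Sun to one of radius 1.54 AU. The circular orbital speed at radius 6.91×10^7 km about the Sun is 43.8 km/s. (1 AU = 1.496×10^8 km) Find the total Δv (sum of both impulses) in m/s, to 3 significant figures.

Δv = 18200 m/s

From the circular-orbit relation v² = μ/r at r = 6.91×10^7 km: μ = v²r = (43.8)² × 6.91×10^7 = 1.32564×10^11 km³/s².
In km: r₁ = 0.462 × 1.496×10^8 = 6.91152×10^7 km; r₂ = 1.54 × 1.496×10^8 = 2.30384×10^8 km.
The Hohmann ellipse has a_t = (r₁ + r₂)/2 = 1.497496×10^8 km.
Circular speed at r₁: v₁ = √(μ/r₁) = √(1.32564×10^11/6.91152×10^7) = 43.795 km/s.
On the transfer ellipse at r₁, vis-viva equation gives v_p = √[μ(2/r₁ − 1/a_t)] = 54.321 km/s.
First burn Δv₁ = |v_p − v₁| = 10.53 km/s.
At r₂, v₂ = √(μ/r₂) = 23.9876 km/s.
Transfer-orbit speed at r₂: v_a = √[μ(2/r₂ − 1/a_t)] = 16.2964 km/s.
Second burn Δv₂ = |v₂ − v_a| = 7.691 km/s.
Total Δv = Δv₁ + Δv₂ = 18.22 km/s.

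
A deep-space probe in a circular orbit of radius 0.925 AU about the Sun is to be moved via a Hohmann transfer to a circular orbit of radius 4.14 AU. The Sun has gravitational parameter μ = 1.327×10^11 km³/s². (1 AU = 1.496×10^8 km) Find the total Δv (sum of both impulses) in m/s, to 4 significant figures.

In km: r₁ = 0.925 × 1.496×10^8 = 1.3838×10^8 km; r₂ = 4.14 × 1.496×10^8 = 6.19344×10^8 km.
The Hohmann ellipse has a_t = (r₁ + r₂)/2 = 3.78862×10^8 km.
At r₁ the circular-orbit speed is v₁ = √(μ/r₁) = 30.967 km/s.
Transfer-orbit speed at r₁ (vis-viva): v_p = √[μ(2/r₁ − 1/a_t)] = 39.594 km/s.
First burn Δv₁ = |v_p − v₁| = 8.627 km/s.
Circular speed at r₂: v₂ = √(μ/r₂) = 14.6376 km/s.
Transfer-orbit speed at r₂: v_a = √[μ(2/r₂ − 1/a_t)] = 8.84638 km/s.
Second burn Δv₂ = |v₂ − v_a| = 5.791 km/s.
Total Δv = Δv₁ + Δv₂ = 14.42 km/s.

Δv = 14420 m/s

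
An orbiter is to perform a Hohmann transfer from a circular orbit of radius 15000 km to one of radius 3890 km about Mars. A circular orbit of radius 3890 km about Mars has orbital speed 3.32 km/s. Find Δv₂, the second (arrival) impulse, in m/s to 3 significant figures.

Δv₂ = 864 m/s

From the circular-orbit relation v² = μ/r at r = 3890 km: μ = v²r = (3.32)² × 3890 = 42877.1 km³/s².
Semi-major axis of the transfer orbit: a_t = (15000 + 3890)/2 = 9445 km.
Circular speed at r = 3890 km: v_c = √(μ/r) = 3.3200 km/s.
Vis-viva on the transfer ellipse at r = 3890 km gives v_t = √[μ(2/r − 1/a_t)] = 4.1839 km/s.
Δv₂ = |v_t − v_c| = |4.1839 − 3.3200| = 0.8639 km/s.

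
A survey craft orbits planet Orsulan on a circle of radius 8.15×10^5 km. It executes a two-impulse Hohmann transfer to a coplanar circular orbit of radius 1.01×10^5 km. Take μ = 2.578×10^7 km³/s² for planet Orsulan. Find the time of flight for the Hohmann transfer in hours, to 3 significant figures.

Semi-major axis of the transfer orbit: a_t = (8.150×10^5 + 1.010×10^5)/2 = 4.580×10^5 km.
Half the transfer-orbit period gives t = π√(a_t³/μ) = 1.918×10^5 s.
Converting: 1.918×10^5 s ÷ 3600 s/hour = 53.3 hours.

t = 53.3 hours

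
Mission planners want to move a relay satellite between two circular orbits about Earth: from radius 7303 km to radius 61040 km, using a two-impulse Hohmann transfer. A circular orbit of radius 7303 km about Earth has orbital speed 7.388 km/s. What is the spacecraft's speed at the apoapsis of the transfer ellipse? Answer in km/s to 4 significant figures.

From the circular-orbit relation v² = μ/r at r = 7303 km: μ = v²r = (7.388)² × 7303 = 3.98616×10^5 km³/s².
The Hohmann ellipse has a_t = (r₁ + r₂)/2 = 34171.5 km.
At apoapsis, r = 61040 km.
From the vis-viva equation, v = √[μ(2/r − 1/a_t)] = 1.181 km/s.

v = 1.181 km/s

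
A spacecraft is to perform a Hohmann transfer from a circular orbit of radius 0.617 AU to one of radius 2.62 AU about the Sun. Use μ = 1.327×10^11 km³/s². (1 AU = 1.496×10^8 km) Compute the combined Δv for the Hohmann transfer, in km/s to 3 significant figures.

In km: r₁ = 0.617 × 1.496×10^8 = 9.23032×10^7 km; r₂ = 2.62 × 1.496×10^8 = 3.91952×10^8 km.
The Hohmann ellipse has a_t = (r₁ + r₂)/2 = 2.421276×10^8 km.
Circular speed at r₁: v₁ = √(μ/r₁) = √(1.327×10^11/9.23032×10^7) = 37.9164 km/s.
On the transfer ellipse at r₁, v² = μ(2/r − 1/a) gives v_p = √[μ(2/r₁ − 1/a_t)] = 48.2416 km/s.
First burn Δv₁ = |v_p − v₁| = 10.325 km/s.
At r₂, v₂ = √(μ/r₂) = 18.400051 km/s.
Transfer-orbit speed at r₂: v_a = √[μ(2/r₂ − 1/a_t)] = 11.360704 km/s.
Second burn Δv₂ = |v₂ − v_a| = 7.0393 km/s.
Total Δv = Δv₁ + Δv₂ = 17.36 km/s.

Δv = 17.4 km/s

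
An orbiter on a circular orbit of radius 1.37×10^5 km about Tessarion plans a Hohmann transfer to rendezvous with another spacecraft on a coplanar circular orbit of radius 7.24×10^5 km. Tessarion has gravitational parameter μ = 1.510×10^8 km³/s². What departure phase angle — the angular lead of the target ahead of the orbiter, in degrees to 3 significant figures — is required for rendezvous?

The Hohmann ellipse has a_t = (r₁ + r₂)/2 = 4.305×10^5 km.
The half-period of the transfer ellipse is t = π√(a_t³/μ) = 72214 s.
The target's mean motion on its circular orbit is ω₂ = √(μ/r₂³) = 1.9947×10^-5 rad/s.
Angle swept by the target during transfer: ω₂·t = 1.4405 rad = 82.53°.
Arrival is 180° from departure on the ellipse, so φ = 180° − 82.53° = 97.5°.

φ = 97.5°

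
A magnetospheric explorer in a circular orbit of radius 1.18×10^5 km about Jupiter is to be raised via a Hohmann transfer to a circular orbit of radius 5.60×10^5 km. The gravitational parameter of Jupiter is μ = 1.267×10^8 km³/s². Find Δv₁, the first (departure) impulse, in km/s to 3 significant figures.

Δv₁ = 9.35 km/s

Semi-major axis of the transfer orbit: a_t = (1.180×10^5 + 5.600×10^5)/2 = 3.390×10^5 km.
Circular speed at r = 1.180×10^5 km: v_c = √(μ/r) = 32.7678 km/s.
Vis-viva on the transfer ellipse at r = 1.180×10^5 km gives v_t = √[μ(2/r − 1/a_t)] = 42.1155 km/s.
Δv₁ = |v_t − v_c| = |42.1155 − 32.7678| = 9.348 km/s.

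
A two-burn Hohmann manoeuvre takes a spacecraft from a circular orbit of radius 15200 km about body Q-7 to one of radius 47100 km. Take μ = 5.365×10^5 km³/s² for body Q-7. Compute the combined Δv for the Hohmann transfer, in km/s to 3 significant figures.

Δv = 2.38 km/s

The Hohmann ellipse has a_t = (r₁ + r₂)/2 = 31150 km.
Circular speed at r₁: v₁ = √(μ/r₁) = √(5.365×10^5/15200) = 5.9410 km/s.
On the transfer ellipse at r₁, vis-viva gives v_p = √[μ(2/r₁ − 1/a_t)] = 7.3054 km/s.
First burn Δv₁ = |v_p − v₁| = 1.3644 km/s.
At r₂, v₂ = √(μ/r₂) = 3.3750 km/s.
Transfer-orbit speed at r₂: v_a = √[μ(2/r₂ − 1/a_t)] = 2.3576 km/s.
Second burn Δv₂ = |v₂ − v_a| = 1.0174 km/s.
Total Δv = Δv₁ + Δv₂ = 2.382 km/s.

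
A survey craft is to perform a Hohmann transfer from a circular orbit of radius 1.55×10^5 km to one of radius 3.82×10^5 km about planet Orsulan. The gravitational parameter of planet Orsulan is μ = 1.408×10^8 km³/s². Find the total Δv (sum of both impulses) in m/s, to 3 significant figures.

Transfer-ellipse semi-major axis a_t = (r₁ + r₂)/2 = (1.550×10^5 + 3.820×10^5)/2 = 2.685×10^5 km.
Circular speed at r₁: v₁ = √(μ/r₁) = √(1.408×10^8/1.550×10^5) = 30.14 km/s.
Transfer-orbit speed at r₁ (vis-viva): v_p = √[μ(2/r₁ − 1/a_t)] = 35.95 km/s.
First burn Δv₁ = |v_p − v₁| = 5.810 km/s.
Circular speed at r₂: v₂ = √(μ/r₂) = 19.199 km/s.
Transfer-orbit speed at r₂: v_a = √[μ(2/r₂ − 1/a_t)] = 14.587 km/s.
Second burn Δv₂ = |v₂ − v_a| = 4.612 km/s.
Total Δv = Δv₁ + Δv₂ = 10.42 km/s.

Δv = 10400 m/s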